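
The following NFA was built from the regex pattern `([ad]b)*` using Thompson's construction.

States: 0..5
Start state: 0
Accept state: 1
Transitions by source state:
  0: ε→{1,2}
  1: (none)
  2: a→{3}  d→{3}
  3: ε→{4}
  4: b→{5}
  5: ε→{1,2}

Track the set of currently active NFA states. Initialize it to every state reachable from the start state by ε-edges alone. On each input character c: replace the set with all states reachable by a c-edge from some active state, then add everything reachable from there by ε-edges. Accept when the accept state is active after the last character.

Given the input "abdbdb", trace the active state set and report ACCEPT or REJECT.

start: ε-closure({0}) = {0,1,2}
'a' @ 1: {3,4}
'b' @ 2: {1,2,5}  ✓accept
'd' @ 3: {3,4}
'b' @ 4: {1,2,5}  ✓accept
'd' @ 5: {3,4}
'b' @ 6: {1,2,5}  ✓accept
after full input: {1,2,5}  (accept=1 in)

Answer: ACCEPT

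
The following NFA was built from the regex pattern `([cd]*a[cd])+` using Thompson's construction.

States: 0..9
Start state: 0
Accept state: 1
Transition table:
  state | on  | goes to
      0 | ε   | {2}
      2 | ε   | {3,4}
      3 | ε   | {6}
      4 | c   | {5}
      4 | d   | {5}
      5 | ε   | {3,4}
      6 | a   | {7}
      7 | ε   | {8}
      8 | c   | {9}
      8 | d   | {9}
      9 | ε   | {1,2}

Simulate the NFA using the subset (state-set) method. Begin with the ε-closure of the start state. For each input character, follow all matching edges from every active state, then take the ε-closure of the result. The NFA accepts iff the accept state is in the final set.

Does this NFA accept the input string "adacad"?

Answer: ACCEPT

Steps:
S₀ = ε-closure({0}) = {0,2,3,4,6}
'a' @ 1: {7,8}
'd' @ 2: {1,2,3,4,6,9}  (accept∈set)
'a' @ 3: {7,8}
'c' @ 4: {1,2,3,4,6,9}  (accept∈set)
'a' @ 5: {7,8}
'd' @ 6: {1,2,3,4,6,9}  (accept∈set)
final: {1,2,3,4,6,9}; accept 1 in set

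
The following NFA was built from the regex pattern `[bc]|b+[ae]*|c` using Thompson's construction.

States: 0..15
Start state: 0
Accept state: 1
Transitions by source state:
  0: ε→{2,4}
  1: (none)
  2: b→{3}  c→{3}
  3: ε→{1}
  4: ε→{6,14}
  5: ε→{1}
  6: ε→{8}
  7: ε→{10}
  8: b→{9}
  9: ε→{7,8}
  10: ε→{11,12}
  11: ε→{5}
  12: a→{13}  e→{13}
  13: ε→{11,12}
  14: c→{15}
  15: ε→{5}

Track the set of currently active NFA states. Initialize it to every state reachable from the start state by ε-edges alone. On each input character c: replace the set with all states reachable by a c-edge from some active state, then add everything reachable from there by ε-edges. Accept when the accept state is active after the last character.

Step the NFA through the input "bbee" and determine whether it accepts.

Answer: ACCEPT

Trace:
initial (ε-close {0}): {0,2,4,6,8,14}
'b' @ 1: {1,3,5,7,8,9,10,11,12}  [accepting]
'b' @ 2: {1,5,7,8,9,10,11,12}  [accepting]
'e' @ 3: {1,5,11,12,13}  [accepting]
'e' @ 4: {1,5,11,12,13}  [accepting]
end set {1,5,11,12,13} — state 1 in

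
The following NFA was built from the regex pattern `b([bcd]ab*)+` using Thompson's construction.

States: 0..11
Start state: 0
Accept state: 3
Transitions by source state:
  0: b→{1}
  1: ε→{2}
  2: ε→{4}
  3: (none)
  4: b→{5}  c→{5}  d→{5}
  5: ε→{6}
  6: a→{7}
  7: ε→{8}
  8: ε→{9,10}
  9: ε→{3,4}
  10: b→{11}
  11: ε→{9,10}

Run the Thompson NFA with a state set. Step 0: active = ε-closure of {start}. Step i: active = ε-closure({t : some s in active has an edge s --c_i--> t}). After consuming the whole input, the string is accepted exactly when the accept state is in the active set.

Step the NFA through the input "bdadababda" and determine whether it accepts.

Answer: ACCEPT

Trace:
initial (ε-close {0}): {0}
'b' @ 1: {1,2,4}
'd' @ 2: {5,6}
'a' @ 3: {3,4,7,8,9,10}  (accept∈set)
'd' @ 4: {5,6}
'a' @ 5: {3,4,7,8,9,10}  (accept∈set)
'b' @ 6: {3,4,5,6,9,10,11}  (accept∈set)
'a' @ 7: {3,4,7,8,9,10}  (accept∈set)
'b' @ 8: {3,4,5,6,9,10,11}  (accept∈set)
'd' @ 9: {5,6}
'a' @ 10: {3,4,7,8,9,10}  (accept∈set)
end set {3,4,7,8,9,10} — state 3 in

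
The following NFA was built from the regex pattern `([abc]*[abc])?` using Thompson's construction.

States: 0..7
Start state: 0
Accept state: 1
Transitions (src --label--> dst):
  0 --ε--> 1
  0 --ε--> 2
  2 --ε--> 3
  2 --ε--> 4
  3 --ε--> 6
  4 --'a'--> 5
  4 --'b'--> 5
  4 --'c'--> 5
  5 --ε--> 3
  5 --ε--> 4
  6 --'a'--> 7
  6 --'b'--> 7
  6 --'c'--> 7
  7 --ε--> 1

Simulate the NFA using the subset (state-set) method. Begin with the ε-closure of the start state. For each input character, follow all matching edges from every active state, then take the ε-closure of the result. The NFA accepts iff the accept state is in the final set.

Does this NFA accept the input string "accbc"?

start: ε-closure({0}) = {0,1,2,3,4,6}
'a' @ 1: {1,3,4,5,6,7}  [accepting]
'c' @ 2: {1,3,4,5,6,7}  [accepting]
'c' @ 3: {1,3,4,5,6,7}  [accepting]
'b' @ 4: {1,3,4,5,6,7}  [accepting]
'c' @ 5: {1,3,4,5,6,7}  [accepting]
final: {1,3,4,5,6,7}; accept 1 in set

Answer: ACCEPT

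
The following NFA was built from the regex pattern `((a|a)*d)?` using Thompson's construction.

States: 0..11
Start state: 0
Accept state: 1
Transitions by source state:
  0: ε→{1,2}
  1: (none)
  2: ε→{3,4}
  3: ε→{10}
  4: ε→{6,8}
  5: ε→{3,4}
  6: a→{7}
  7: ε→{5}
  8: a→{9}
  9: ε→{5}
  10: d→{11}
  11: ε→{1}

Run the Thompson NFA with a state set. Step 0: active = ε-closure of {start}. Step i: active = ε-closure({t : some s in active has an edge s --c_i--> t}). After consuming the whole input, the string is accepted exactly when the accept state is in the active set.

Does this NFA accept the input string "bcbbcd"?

Answer: REJECT

Derivation:
start: ε-closure({0}) = {0,1,2,3,4,6,8,10}
'b' @ 1: {}  — state set empty
rest 'cbbcd' ignored (set empty)
end set {} — state 1 not in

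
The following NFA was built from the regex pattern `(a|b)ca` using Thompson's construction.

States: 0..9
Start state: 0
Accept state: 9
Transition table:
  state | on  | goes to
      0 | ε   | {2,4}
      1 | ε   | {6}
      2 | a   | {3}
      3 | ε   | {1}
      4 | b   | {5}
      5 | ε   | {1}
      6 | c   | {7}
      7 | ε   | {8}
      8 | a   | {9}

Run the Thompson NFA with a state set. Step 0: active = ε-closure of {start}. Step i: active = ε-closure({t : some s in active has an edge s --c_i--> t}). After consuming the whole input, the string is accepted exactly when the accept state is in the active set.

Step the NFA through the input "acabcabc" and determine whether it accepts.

S₀ = ε-closure({0}) = {0,2,4}
'a' @ 1: {1,3,6}
'c' @ 2: {7,8}
'a' @ 3: {9}  ✓accept
'b' @ 4: {}  — dead — no transitions
rest 'cabc' ignored (set empty)
end set {} — state 9 not in

Answer: REJECT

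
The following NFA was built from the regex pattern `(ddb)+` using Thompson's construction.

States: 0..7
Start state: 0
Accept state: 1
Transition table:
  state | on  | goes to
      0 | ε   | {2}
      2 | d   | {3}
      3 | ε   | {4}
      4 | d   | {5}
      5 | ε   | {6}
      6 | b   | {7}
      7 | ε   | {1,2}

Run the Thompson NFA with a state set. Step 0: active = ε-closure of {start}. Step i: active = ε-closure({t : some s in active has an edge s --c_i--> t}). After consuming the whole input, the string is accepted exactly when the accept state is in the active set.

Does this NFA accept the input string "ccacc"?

start: ε-closure({0}) = {0,2}
'c' @ 1: {}  — dead — no transitions
rest 'cacc' ignored (set empty)
final: {}; accept 1 not in set

Answer: REJECT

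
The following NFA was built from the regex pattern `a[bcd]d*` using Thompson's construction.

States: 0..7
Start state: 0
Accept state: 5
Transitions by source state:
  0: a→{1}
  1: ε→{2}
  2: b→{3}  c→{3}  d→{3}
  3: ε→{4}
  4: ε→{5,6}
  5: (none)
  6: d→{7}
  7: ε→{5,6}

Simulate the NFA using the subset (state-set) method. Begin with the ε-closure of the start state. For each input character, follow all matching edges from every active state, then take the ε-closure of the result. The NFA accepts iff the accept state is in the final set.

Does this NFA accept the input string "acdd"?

S₀ = ε-closure({0}) = {0}
'a' @ 1: {1,2}
'c' @ 2: {3,4,5,6}  [accepting]
'd' @ 3: {5,6,7}  [accepting]
'd' @ 4: {5,6,7}  [accepting]
final: {5,6,7}; accept 5 in set

Answer: ACCEPT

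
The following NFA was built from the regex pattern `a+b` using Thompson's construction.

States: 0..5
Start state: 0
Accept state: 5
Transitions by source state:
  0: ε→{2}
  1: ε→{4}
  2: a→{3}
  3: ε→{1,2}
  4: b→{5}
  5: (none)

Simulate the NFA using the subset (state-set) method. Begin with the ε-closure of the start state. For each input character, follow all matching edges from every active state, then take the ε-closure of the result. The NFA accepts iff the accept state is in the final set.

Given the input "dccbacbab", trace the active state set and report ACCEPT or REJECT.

start: ε-closure({0}) = {0,2}
'd' @ 1: {}  — state set empty
rest 'ccbacbab' ignored (set empty)
final: {}; accept 5 not in set

Answer: REJECT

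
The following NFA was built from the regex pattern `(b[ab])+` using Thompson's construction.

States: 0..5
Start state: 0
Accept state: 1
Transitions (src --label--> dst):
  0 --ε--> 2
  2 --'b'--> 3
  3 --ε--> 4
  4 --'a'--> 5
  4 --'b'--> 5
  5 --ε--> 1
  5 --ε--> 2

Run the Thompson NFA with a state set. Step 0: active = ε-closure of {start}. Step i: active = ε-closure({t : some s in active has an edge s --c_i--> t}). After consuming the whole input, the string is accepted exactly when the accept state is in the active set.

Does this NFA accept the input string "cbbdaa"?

start: ε-closure({0}) = {0,2}
'c' @ 1: {}  — state set empty
rest 'bbdaa' ignored (set empty)
end set {} — state 1 not in

Answer: REJECT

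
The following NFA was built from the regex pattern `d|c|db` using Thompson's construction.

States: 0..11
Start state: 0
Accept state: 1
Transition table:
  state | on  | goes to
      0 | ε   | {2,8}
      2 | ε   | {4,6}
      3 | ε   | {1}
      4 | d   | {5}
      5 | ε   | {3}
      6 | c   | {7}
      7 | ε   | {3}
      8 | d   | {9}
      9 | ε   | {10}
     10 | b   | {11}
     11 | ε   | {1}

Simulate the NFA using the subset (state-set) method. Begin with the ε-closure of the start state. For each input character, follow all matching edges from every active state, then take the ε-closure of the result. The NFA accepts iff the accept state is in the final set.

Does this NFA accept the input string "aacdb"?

Answer: REJECT

Steps:
S₀ = ε-closure({0}) = {0,2,4,6,8}
'a' @ 1: {}  — no active states
rest 'acdb' ignored (set empty)
after full input: {}  (accept=1 not in)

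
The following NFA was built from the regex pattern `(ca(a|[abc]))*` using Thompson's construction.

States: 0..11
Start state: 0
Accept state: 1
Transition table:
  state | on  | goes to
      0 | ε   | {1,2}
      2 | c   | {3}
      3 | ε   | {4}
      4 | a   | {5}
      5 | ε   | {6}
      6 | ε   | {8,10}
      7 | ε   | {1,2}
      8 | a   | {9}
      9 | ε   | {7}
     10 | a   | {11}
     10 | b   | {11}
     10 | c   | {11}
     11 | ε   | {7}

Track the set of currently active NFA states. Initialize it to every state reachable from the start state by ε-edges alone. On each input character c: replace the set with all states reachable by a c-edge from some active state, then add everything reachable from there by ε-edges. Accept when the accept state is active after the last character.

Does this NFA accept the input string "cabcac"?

Answer: ACCEPT

Trace:
start: ε-closure({0}) = {0,1,2}
'c' @ 1: {3,4}
'a' @ 2: {5,6,8,10}
'b' @ 3: {1,2,7,11}  ✓accept
'c' @ 4: {3,4}
'a' @ 5: {5,6,8,10}
'c' @ 6: {1,2,7,11}  ✓accept
final: {1,2,7,11}; accept 1 in set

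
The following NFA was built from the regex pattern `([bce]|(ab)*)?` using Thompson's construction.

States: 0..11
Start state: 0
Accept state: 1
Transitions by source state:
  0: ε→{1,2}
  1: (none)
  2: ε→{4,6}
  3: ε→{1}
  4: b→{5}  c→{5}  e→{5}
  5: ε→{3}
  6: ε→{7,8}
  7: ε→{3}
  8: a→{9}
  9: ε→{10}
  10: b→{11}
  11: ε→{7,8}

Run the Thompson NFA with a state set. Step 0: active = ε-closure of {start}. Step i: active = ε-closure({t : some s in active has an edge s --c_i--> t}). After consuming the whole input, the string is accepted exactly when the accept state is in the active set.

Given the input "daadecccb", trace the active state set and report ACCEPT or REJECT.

Answer: REJECT

Steps:
initial (ε-close {0}): {0,1,2,3,4,6,7,8}
'd' @ 1: {}  — no active states
rest 'aadecccb' ignored (set empty)
after full input: {}  (accept=1 not in)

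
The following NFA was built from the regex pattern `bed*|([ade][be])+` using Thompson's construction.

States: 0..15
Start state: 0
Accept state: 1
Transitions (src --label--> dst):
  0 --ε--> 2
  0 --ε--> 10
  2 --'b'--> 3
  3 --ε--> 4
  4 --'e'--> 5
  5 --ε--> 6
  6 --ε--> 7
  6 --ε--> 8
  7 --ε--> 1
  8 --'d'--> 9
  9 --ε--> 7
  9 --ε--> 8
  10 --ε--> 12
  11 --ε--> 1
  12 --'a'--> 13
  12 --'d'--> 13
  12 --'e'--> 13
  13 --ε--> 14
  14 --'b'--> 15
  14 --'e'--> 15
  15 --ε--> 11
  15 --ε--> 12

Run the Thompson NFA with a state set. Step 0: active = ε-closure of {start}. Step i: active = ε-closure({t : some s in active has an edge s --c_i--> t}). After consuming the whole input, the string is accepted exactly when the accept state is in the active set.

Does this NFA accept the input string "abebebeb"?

Answer: ACCEPT

Derivation:
start: ε-closure({0}) = {0,2,10,12}
'a' @ 1: {13,14}
'b' @ 2: {1,11,12,15}  ✓accept
'e' @ 3: {13,14}
'b' @ 4: {1,11,12,15}  ✓accept
'e' @ 5: {13,14}
'b' @ 6: {1,11,12,15}  ✓accept
'e' @ 7: {13,14}
'b' @ 8: {1,11,12,15}  ✓accept
after full input: {1,11,12,15}  (accept=1 in)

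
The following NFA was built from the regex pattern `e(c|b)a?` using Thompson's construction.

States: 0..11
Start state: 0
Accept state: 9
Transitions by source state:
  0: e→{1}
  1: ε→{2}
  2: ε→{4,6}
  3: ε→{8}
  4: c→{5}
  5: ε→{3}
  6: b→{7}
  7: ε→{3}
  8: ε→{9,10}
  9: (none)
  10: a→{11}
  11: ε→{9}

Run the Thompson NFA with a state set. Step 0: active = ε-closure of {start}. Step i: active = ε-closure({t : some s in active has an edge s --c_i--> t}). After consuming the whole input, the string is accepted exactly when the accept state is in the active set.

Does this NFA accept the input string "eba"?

Answer: ACCEPT

Derivation:
initial (ε-close {0}): {0}
'e' @ 1: {1,2,4,6}
'b' @ 2: {3,7,8,9,10}  ✓accept
'a' @ 3: {9,11}  ✓accept
final: {9,11}; accept 9 in set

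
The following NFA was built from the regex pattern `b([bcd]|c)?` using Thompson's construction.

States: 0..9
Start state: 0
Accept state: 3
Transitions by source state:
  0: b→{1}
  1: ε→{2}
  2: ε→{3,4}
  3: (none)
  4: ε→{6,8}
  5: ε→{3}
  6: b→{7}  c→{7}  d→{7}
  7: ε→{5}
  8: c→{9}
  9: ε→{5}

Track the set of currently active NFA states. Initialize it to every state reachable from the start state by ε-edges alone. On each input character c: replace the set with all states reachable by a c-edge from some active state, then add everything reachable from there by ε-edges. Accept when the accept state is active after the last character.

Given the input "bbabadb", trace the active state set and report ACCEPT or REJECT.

Answer: REJECT

Trace:
S₀ = ε-closure({0}) = {0}
'b' @ 1: {1,2,3,4,6,8}  ✓accept
'b' @ 2: {3,5,7}  ✓accept
'a' @ 3: {}  — state set empty
rest 'badb' ignored (set empty)
end set {} — state 3 not in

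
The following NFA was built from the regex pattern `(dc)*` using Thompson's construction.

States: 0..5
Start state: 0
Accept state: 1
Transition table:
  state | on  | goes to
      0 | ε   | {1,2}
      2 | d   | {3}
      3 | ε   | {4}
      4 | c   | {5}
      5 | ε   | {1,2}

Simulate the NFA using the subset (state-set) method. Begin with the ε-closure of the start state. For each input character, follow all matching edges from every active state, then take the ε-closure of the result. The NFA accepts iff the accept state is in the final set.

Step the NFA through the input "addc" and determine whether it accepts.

Answer: REJECT

Steps:
S₀ = ε-closure({0}) = {0,1,2}
'a' @ 1: {}  — no active states
rest 'ddc' ignored (set empty)
final: {}; accept 1 not in set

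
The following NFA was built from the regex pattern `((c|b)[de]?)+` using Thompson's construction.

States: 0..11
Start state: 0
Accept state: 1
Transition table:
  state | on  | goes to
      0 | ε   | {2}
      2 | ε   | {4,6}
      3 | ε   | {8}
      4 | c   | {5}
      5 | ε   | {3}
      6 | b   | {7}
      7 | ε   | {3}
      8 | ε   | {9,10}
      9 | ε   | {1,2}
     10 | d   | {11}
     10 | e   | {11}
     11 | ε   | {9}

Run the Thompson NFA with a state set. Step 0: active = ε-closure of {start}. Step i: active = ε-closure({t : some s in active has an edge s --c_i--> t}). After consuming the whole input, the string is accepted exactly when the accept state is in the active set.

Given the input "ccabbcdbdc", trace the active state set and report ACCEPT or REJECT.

Answer: REJECT

Steps:
S₀ = ε-closure({0}) = {0,2,4,6}
'c' @ 1: {1,2,3,4,5,6,8,9,10}  [accepting]
'c' @ 2: {1,2,3,4,5,6,8,9,10}  [accepting]
'a' @ 3: {}  — dead — no transitions
rest 'bbcdbdc' ignored (set empty)
end set {} — state 1 not in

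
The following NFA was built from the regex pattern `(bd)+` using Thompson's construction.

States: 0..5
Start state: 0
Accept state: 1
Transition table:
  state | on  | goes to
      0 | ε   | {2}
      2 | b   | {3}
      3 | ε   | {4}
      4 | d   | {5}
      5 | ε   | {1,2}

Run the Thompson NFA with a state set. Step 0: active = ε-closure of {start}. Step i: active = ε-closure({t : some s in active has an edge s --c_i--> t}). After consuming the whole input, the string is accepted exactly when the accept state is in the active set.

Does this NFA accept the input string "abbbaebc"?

initial (ε-close {0}): {0,2}
'a' @ 1: {}  — dead — no transitions
rest 'bbbaebc' ignored (set empty)
after full input: {}  (accept=1 not in)

Answer: REJECT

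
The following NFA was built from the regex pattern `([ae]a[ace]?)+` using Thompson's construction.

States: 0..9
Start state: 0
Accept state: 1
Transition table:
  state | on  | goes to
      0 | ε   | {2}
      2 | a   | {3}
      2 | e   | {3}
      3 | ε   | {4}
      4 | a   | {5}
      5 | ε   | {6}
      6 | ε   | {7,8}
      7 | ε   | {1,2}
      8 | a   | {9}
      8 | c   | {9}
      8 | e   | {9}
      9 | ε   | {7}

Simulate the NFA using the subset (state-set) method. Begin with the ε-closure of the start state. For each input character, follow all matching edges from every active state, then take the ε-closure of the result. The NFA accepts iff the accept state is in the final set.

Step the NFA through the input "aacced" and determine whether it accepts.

Answer: REJECT

Trace:
S₀ = ε-closure({0}) = {0,2}
'a' @ 1: {3,4}
'a' @ 2: {1,2,5,6,7,8}  [accepting]
'c' @ 3: {1,2,7,9}  [accepting]
'c' @ 4: {}  — no active states
rest 'ed' ignored (set empty)
after full input: {}  (accept=1 not in)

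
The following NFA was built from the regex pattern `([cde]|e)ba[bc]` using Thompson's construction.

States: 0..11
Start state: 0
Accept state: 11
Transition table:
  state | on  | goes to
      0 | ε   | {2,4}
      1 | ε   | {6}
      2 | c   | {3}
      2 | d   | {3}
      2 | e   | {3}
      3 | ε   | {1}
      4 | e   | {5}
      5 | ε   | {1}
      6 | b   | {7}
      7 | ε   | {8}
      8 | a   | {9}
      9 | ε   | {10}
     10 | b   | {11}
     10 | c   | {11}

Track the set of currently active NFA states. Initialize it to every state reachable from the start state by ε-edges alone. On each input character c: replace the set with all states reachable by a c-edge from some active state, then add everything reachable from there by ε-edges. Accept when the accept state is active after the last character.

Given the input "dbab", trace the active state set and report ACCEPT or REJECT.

Answer: ACCEPT

Trace:
S₀ = ε-closure({0}) = {0,2,4}
'd' @ 1: {1,3,6}
'b' @ 2: {7,8}
'a' @ 3: {9,10}
'b' @ 4: {11}  [accepting]
final: {11}; accept 11 in set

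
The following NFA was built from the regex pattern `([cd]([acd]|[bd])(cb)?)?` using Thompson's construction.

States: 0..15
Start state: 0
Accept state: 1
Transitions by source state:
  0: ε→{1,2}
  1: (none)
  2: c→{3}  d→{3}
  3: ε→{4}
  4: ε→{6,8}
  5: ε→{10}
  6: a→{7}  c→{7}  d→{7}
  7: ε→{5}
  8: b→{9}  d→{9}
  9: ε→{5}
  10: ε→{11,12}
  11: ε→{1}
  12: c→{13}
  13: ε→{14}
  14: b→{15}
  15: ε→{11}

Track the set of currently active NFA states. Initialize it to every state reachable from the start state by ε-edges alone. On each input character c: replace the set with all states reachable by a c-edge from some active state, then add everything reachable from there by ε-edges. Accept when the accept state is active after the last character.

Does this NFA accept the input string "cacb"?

Answer: ACCEPT

Steps:
S₀ = ε-closure({0}) = {0,1,2}
'c' @ 1: {3,4,6,8}
'a' @ 2: {1,5,7,10,11,12}  (accept∈set)
'c' @ 3: {13,14}
'b' @ 4: {1,11,15}  (accept∈set)
after full input: {1,11,15}  (accept=1 in)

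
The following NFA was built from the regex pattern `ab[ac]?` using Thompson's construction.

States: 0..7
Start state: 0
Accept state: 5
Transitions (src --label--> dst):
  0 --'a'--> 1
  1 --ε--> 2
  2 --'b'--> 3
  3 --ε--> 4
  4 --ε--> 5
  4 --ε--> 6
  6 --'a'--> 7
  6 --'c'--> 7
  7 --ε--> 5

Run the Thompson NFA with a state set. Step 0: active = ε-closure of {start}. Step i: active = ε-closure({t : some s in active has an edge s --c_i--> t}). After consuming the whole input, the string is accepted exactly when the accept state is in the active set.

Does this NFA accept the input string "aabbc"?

start: ε-closure({0}) = {0}
'a' @ 1: {1,2}
'a' @ 2: {}  — dead — no transitions
rest 'bbc' ignored (set empty)
final: {}; accept 5 not in set

Answer: REJECT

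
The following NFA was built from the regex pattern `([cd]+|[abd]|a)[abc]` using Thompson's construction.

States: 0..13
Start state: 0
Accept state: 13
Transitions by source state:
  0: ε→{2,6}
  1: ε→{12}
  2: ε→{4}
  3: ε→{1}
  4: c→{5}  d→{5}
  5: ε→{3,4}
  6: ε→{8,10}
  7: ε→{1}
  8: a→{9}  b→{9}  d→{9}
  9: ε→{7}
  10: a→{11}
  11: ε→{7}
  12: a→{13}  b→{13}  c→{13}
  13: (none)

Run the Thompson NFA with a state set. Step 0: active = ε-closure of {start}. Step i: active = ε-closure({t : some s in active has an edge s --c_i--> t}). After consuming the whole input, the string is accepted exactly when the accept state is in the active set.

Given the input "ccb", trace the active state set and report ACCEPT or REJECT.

S₀ = ε-closure({0}) = {0,2,4,6,8,10}
'c' @ 1: {1,3,4,5,12}
'c' @ 2: {1,3,4,5,12,13}  (accept∈set)
'b' @ 3: {13}  (accept∈set)
final: {13}; accept 13 in set

Answer: ACCEPT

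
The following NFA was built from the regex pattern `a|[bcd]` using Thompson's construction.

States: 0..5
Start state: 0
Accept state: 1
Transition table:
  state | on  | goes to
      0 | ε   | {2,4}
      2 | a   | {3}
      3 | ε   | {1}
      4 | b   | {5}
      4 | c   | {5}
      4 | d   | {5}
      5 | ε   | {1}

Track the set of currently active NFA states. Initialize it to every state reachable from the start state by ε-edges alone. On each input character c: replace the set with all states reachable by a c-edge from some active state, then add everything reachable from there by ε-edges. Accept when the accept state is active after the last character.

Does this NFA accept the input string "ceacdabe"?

Answer: REJECT

Steps:
start: ε-closure({0}) = {0,2,4}
'c' @ 1: {1,5}  (accept∈set)
'e' @ 2: {}  — dead — no transitions
rest 'acdabe' ignored (set empty)
after full input: {}  (accept=1 not in)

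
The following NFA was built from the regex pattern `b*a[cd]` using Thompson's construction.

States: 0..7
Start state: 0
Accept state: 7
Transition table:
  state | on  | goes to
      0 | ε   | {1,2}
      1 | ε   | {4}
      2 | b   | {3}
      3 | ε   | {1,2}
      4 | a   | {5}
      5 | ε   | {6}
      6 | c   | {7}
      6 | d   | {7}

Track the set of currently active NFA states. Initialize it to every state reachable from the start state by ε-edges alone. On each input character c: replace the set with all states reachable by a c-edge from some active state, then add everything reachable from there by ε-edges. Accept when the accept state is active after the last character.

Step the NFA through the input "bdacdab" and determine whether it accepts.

Answer: REJECT

Derivation:
initial (ε-close {0}): {0,1,2,4}
'b' @ 1: {1,2,3,4}
'd' @ 2: {}  — state set empty
rest 'acdab' ignored (set empty)
after full input: {}  (accept=7 not in)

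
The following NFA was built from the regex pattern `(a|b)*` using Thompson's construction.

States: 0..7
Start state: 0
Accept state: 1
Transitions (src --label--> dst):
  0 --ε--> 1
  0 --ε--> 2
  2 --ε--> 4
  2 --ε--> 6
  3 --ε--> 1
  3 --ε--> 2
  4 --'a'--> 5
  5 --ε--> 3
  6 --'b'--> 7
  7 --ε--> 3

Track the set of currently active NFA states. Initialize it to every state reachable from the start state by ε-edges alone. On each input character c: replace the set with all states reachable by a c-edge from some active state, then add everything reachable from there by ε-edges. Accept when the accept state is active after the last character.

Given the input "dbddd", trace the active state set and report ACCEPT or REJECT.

Answer: REJECT

Derivation:
start: ε-closure({0}) = {0,1,2,4,6}
'd' @ 1: {}  — state set empty
rest 'bddd' ignored (set empty)
end set {} — state 1 not in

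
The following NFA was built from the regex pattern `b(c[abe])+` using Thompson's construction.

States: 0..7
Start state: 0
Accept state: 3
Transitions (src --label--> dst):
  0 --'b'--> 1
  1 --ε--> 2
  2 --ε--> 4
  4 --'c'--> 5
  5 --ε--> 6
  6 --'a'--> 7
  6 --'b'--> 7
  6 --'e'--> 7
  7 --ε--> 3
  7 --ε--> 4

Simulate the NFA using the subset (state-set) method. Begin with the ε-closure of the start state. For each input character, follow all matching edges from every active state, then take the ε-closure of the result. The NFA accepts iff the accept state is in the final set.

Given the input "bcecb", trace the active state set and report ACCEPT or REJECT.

Answer: ACCEPT

Derivation:
S₀ = ε-closure({0}) = {0}
'b' @ 1: {1,2,4}
'c' @ 2: {5,6}
'e' @ 3: {3,4,7}  ✓accept
'c' @ 4: {5,6}
'b' @ 5: {3,4,7}  ✓accept
end set {3,4,7} — state 3 in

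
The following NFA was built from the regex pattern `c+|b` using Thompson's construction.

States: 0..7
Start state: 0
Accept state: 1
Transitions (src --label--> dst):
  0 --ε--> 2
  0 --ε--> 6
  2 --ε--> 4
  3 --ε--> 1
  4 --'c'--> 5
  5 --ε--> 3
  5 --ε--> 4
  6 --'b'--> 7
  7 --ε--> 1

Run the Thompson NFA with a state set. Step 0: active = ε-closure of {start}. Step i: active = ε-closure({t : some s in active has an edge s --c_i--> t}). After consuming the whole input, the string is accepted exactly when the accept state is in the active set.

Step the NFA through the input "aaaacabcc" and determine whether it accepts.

S₀ = ε-closure({0}) = {0,2,4,6}
'a' @ 1: {}  — no active states
rest 'aaacabcc' ignored (set empty)
after full input: {}  (accept=1 not in)

Answer: REJECT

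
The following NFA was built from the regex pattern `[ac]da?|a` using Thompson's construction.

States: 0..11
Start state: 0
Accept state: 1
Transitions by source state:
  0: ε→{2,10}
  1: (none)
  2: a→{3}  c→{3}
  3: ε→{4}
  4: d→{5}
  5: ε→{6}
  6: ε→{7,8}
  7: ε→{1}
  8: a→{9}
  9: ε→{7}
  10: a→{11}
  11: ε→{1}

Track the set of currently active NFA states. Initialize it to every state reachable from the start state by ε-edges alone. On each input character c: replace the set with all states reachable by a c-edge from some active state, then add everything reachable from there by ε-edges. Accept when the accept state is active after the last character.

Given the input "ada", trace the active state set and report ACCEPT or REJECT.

start: ε-closure({0}) = {0,2,10}
'a' @ 1: {1,3,4,11}  [accepting]
'd' @ 2: {1,5,6,7,8}  [accepting]
'a' @ 3: {1,7,9}  [accepting]
end set {1,7,9} — state 1 in

Answer: ACCEPT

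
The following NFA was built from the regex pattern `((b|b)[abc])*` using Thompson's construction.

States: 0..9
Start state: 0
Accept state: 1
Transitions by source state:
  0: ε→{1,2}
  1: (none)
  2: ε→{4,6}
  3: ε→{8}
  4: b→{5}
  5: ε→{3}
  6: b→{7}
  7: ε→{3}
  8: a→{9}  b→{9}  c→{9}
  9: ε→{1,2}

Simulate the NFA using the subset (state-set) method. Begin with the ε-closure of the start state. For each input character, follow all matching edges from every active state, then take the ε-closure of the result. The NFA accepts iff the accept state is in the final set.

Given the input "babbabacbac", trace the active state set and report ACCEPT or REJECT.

initial (ε-close {0}): {0,1,2,4,6}
'b' @ 1: {3,5,7,8}
'a' @ 2: {1,2,4,6,9}  (accept∈set)
'b' @ 3: {3,5,7,8}
'b' @ 4: {1,2,4,6,9}  (accept∈set)
'a' @ 5: {}  — no active states
rest 'bacbac' ignored (set empty)
final: {}; accept 1 not in set

Answer: REJECT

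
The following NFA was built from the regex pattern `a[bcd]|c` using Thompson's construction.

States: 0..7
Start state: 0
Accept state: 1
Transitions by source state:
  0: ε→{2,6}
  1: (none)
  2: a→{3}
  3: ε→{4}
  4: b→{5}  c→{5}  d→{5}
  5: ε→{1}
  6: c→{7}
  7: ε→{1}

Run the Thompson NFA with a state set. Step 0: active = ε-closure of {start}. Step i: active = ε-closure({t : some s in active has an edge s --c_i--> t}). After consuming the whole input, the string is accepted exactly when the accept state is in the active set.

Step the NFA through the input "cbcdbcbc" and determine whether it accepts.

initial (ε-close {0}): {0,2,6}
'c' @ 1: {1,7}  (accept∈set)
'b' @ 2: {}  — no active states
rest 'cdbcbc' ignored (set empty)
final: {}; accept 1 not in set

Answer: REJECT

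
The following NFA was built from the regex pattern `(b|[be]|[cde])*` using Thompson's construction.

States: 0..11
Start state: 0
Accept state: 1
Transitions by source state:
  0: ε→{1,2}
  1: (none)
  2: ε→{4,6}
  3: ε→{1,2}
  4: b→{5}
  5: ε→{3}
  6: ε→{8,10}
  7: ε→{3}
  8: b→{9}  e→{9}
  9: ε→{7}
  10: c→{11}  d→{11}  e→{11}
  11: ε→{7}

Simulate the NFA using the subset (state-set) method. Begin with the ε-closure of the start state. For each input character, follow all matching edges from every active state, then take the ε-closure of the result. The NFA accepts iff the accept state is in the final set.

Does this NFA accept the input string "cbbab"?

start: ε-closure({0}) = {0,1,2,4,6,8,10}
'c' @ 1: {1,2,3,4,6,7,8,10,11}  (accept∈set)
'b' @ 2: {1,2,3,4,5,6,7,8,9,10}  (accept∈set)
'b' @ 3: {1,2,3,4,5,6,7,8,9,10}  (accept∈set)
'a' @ 4: {}  — dead — no transitions
rest 'b' ignored (set empty)
end set {} — state 1 not in

Answer: REJECT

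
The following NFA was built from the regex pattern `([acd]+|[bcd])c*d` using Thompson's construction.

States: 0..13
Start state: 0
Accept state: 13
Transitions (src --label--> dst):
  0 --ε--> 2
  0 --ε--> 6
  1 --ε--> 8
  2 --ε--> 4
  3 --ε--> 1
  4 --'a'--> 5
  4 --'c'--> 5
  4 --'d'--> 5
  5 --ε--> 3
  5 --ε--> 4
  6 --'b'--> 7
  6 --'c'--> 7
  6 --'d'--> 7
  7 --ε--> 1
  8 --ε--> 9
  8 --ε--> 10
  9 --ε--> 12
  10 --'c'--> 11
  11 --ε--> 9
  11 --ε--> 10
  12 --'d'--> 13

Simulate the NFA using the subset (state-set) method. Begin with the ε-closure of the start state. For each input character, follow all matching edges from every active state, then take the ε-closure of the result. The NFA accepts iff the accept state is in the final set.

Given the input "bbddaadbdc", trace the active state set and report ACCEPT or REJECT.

Answer: REJECT

Trace:
start: ε-closure({0}) = {0,2,4,6}
'b' @ 1: {1,7,8,9,10,12}
'b' @ 2: {}  — state set empty
rest 'ddaadbdc' ignored (set empty)
end set {} — state 13 not in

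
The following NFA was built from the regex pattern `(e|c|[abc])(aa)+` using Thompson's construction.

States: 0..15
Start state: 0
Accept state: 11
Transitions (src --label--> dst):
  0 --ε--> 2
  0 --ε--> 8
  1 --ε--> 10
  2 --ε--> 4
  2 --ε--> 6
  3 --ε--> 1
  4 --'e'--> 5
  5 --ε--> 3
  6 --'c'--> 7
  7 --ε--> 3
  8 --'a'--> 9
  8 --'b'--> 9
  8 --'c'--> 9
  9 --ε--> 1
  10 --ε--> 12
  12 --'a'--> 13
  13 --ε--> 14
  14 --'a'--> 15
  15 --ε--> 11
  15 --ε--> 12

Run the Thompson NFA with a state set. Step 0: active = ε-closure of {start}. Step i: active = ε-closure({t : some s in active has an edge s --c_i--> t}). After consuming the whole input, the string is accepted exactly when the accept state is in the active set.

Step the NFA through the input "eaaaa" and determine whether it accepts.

start: ε-closure({0}) = {0,2,4,6,8}
'e' @ 1: {1,3,5,10,12}
'a' @ 2: {13,14}
'a' @ 3: {11,12,15}  [accepting]
'a' @ 4: {13,14}
'a' @ 5: {11,12,15}  [accepting]
after full input: {11,12,15}  (accept=11 in)

Answer: ACCEPT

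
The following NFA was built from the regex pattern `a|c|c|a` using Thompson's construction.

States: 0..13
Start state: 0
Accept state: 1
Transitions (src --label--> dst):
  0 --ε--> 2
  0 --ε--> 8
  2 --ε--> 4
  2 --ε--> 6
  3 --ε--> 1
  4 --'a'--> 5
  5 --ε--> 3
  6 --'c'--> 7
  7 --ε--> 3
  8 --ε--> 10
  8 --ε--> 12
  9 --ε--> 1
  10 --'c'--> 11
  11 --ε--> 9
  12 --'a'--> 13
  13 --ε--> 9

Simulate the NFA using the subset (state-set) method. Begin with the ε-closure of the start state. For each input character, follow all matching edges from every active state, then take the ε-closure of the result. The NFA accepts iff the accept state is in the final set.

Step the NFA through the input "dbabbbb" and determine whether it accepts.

Answer: REJECT

Trace:
start: ε-closure({0}) = {0,2,4,6,8,10,12}
'd' @ 1: {}  — no active states
rest 'babbbb' ignored (set empty)
after full input: {}  (accept=1 not in)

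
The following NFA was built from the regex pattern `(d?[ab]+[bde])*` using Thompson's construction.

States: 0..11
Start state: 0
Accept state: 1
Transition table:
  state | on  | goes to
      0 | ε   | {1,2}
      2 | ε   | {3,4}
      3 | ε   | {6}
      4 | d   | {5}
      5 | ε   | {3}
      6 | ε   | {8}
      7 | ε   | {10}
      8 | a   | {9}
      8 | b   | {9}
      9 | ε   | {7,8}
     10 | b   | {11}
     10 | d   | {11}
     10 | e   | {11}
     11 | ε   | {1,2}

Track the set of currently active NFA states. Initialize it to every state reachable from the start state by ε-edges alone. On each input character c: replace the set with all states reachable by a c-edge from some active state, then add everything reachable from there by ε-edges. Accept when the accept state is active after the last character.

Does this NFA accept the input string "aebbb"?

S₀ = ε-closure({0}) = {0,1,2,3,4,6,8}
'a' @ 1: {7,8,9,10}
'e' @ 2: {1,2,3,4,6,8,11}  ✓accept
'b' @ 3: {7,8,9,10}
'b' @ 4: {1,2,3,4,6,7,8,9,10,11}  ✓accept
'b' @ 5: {1,2,3,4,6,7,8,9,10,11}  ✓accept
final: {1,2,3,4,6,7,8,9,10,11}; accept 1 in set

Answer: ACCEPT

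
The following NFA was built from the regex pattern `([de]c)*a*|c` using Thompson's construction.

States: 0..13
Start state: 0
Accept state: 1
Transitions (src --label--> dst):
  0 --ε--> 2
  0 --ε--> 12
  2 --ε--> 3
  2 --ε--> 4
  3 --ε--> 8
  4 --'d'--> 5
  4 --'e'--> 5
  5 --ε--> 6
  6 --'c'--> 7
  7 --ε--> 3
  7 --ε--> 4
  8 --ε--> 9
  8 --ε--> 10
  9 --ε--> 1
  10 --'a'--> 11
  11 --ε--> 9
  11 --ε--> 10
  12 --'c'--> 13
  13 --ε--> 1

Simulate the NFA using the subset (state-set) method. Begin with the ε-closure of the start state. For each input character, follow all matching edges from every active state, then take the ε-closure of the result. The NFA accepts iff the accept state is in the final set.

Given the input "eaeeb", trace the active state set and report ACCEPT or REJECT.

S₀ = ε-closure({0}) = {0,1,2,3,4,8,9,10,12}
'e' @ 1: {5,6}
'a' @ 2: {}  — dead — no transitions
rest 'eeb' ignored (set empty)
end set {} — state 1 not in

Answer: REJECT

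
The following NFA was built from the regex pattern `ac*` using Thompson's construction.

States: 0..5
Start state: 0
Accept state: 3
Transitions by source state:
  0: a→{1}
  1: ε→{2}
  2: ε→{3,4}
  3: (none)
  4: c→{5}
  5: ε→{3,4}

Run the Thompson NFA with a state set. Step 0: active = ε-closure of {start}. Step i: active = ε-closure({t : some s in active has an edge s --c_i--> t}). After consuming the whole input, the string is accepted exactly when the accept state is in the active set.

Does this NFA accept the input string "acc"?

Answer: ACCEPT

Trace:
start: ε-closure({0}) = {0}
'a' @ 1: {1,2,3,4}  ✓accept
'c' @ 2: {3,4,5}  ✓accept
'c' @ 3: {3,4,5}  ✓accept
after full input: {3,4,5}  (accept=3 in)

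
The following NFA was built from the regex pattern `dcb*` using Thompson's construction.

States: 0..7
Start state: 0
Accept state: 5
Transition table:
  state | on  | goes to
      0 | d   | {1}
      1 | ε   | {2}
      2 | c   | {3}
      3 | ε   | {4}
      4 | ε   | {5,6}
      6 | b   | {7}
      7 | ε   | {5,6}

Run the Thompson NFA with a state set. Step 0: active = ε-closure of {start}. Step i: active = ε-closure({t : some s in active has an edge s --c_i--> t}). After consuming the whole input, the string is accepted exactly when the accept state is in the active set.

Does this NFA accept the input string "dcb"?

Answer: ACCEPT

Trace:
initial (ε-close {0}): {0}
'd' @ 1: {1,2}
'c' @ 2: {3,4,5,6}  ✓accept
'b' @ 3: {5,6,7}  ✓accept
after full input: {5,6,7}  (accept=5 in)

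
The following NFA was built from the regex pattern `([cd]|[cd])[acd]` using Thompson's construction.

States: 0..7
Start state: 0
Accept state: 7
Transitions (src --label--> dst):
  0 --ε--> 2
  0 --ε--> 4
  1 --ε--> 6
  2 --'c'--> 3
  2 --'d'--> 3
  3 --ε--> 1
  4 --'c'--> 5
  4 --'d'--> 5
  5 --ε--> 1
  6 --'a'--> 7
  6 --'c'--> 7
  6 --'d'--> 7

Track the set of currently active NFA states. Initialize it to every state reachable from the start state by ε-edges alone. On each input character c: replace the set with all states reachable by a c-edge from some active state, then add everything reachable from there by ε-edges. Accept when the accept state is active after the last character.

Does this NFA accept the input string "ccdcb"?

Answer: REJECT

Derivation:
start: ε-closure({0}) = {0,2,4}
'c' @ 1: {1,3,5,6}
'c' @ 2: {7}  [accepting]
'd' @ 3: {}  — no active states
rest 'cb' ignored (set empty)
end set {} — state 7 not in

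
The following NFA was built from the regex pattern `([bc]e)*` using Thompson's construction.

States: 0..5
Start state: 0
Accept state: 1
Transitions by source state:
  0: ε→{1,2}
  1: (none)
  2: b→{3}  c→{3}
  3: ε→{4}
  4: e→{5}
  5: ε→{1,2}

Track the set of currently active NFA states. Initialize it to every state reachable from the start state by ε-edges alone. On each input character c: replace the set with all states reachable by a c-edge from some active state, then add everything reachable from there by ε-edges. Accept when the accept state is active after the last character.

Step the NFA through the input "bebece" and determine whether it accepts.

start: ε-closure({0}) = {0,1,2}
'b' @ 1: {3,4}
'e' @ 2: {1,2,5}  ✓accept
'b' @ 3: {3,4}
'e' @ 4: {1,2,5}  ✓accept
'c' @ 5: {3,4}
'e' @ 6: {1,2,5}  ✓accept
end set {1,2,5} — state 1 in

Answer: ACCEPT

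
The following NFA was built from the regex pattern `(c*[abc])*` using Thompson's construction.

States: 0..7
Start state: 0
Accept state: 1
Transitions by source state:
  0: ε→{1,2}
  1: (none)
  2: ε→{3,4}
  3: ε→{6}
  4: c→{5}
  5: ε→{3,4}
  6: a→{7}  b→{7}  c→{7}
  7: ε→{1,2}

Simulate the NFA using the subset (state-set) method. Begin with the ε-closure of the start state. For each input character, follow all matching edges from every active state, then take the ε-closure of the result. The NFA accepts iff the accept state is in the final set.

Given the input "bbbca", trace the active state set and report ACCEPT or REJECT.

start: ε-closure({0}) = {0,1,2,3,4,6}
'b' @ 1: {1,2,3,4,6,7}  (accept∈set)
'b' @ 2: {1,2,3,4,6,7}  (accept∈set)
'b' @ 3: {1,2,3,4,6,7}  (accept∈set)
'c' @ 4: {1,2,3,4,5,6,7}  (accept∈set)
'a' @ 5: {1,2,3,4,6,7}  (accept∈set)
end set {1,2,3,4,6,7} — state 1 in

Answer: ACCEPT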